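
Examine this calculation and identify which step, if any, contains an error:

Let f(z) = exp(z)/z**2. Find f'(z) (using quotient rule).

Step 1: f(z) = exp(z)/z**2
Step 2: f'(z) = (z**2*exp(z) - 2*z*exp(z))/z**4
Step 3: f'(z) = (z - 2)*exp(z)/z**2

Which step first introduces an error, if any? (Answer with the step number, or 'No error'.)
Step 3

Step 3 is incorrect due to a wrong exponent.
The step shows: (z - 2)*exp(z)/z**2
The correct value should be: (z - 2)*exp(z)/z**3

Explanation: The exponent -3 on z was incorrectly written as -2: the term (z - 2)*exp(z)/z**3 was incorrectly written as (z - 2)*exp(z)/z**2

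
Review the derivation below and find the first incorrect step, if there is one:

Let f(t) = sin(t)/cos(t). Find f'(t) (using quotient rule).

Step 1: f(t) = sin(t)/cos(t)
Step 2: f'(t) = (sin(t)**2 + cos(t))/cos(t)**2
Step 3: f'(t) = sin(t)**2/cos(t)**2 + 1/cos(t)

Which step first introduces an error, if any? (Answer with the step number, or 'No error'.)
Step 2

Step 2 is incorrect due to a wrong exponent.
The step shows: (sin(t)**2 + cos(t))/cos(t)**2
The correct value should be: (sin(t)**2 + cos(t)**2)/cos(t)**2

Explanation: The exponent 2 on cos(t) was incorrectly written as 1: the term (sin(t)**2 + cos(t)**2)/cos(t)**2 was incorrectly written as (sin(t)**2 + cos(t))/cos(t)**2
The later steps are derived from this incorrect expression, so the error originates in Step 2.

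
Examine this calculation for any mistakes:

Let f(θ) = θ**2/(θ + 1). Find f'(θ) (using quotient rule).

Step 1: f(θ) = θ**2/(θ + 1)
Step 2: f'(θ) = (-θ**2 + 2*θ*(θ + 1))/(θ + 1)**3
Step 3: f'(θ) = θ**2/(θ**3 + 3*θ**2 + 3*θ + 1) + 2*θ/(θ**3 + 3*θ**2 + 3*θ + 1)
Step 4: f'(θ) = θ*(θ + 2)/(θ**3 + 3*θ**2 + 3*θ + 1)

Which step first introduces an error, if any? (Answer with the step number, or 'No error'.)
Step 2

Step 2 is incorrect due to a wrong exponent.
The step shows: (-θ**2 + 2*θ*(θ + 1))/(θ + 1)**3
The correct value should be: (-θ**2 + 2*θ*(θ + 1))/(θ + 1)**2

Explanation: The exponent -2 on θ + 1 was incorrectly written as -3: the term (-θ**2 + 2*θ*(θ + 1))/(θ + 1)**2 was incorrectly written as (-θ**2 + 2*θ*(θ + 1))/(θ + 1)**3
The later steps are derived from this incorrect expression, so the error originates in Step 2.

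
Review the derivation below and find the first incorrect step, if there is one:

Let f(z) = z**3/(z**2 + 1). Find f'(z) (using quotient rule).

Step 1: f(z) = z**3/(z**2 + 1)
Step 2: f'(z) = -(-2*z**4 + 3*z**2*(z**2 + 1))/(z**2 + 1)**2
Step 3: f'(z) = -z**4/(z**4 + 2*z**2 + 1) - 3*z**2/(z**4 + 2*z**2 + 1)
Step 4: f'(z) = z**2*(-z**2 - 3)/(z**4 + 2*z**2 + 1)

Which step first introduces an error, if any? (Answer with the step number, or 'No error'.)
Step 2

Step 2 is incorrect due to a sign flip.
The step shows: -(-2*z**4 + 3*z**2*(z**2 + 1))/(z**2 + 1)**2
The correct value should be: (-2*z**4 + 3*z**2*(z**2 + 1))/(z**2 + 1)**2

Explanation: The sign of the whole expression was flipped: the term (-2*z**4 + 3*z**2*(z**2 + 1))/(z**2 + 1)**2 was incorrectly written as -(-2*z**4 + 3*z**2*(z**2 + 1))/(z**2 + 1)**2
The later steps are derived from this incorrect expression, so the error originates in Step 2.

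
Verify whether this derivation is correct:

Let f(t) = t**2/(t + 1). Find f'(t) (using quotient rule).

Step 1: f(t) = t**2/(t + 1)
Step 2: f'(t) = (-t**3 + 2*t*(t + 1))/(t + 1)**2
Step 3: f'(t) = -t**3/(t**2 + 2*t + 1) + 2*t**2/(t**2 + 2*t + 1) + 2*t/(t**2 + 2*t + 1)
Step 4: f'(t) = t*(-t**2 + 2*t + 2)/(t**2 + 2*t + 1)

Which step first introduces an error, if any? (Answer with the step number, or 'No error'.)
Step 2

Step 2 is incorrect due to a wrong exponent.
The step shows: (-t**3 + 2*t*(t + 1))/(t + 1)**2
The correct value should be: (-t**2 + 2*t*(t + 1))/(t + 1)**2

Explanation: The exponent 2 on t was incorrectly written as 3: the term (-t**2 + 2*t*(t + 1))/(t + 1)**2 was incorrectly written as (-t**3 + 2*t*(t + 1))/(t + 1)**2
The later steps are derived from this incorrect expression, so the error originates in Step 2.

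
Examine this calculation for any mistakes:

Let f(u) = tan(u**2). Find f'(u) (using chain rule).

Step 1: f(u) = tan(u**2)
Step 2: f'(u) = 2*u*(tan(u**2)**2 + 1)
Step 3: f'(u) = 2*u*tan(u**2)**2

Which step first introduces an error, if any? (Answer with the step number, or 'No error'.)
Step 3

Step 3 is incorrect due to a dropped term.
The step shows: 2*u*tan(u**2)**2
The correct value should be: 2*u*tan(u**2)**2 + 2*u

Explanation: A term was dropped: the term 2*u was incorrectly omitted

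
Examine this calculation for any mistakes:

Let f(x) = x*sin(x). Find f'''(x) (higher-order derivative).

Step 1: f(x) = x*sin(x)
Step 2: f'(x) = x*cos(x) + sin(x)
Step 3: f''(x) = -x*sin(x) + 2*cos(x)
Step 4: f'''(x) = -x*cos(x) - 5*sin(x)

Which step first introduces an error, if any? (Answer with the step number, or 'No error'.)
Step 4

Step 4 is incorrect due to a wrong coefficient.
The step shows: -x*cos(x) - 5*sin(x)
The correct value should be: -x*cos(x) - 3*sin(x)

Explanation: The coefficient -3 was incorrectly written as -5: the term -3*sin(x) was incorrectly written as -5*sin(x)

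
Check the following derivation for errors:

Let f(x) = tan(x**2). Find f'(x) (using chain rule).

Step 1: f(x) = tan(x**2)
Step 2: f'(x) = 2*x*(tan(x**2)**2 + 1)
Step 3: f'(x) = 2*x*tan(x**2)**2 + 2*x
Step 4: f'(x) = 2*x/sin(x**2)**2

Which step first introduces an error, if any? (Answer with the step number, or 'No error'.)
Step 4

Step 4 is incorrect due to a wrong trig function.
The step shows: 2*x/sin(x**2)**2
The correct value should be: 2*x/cos(x**2)**2

Explanation: cos(x**2) was incorrectly written as sin(x**2): the term 2*x/cos(x**2)**2 was incorrectly written as 2*x/sin(x**2)**2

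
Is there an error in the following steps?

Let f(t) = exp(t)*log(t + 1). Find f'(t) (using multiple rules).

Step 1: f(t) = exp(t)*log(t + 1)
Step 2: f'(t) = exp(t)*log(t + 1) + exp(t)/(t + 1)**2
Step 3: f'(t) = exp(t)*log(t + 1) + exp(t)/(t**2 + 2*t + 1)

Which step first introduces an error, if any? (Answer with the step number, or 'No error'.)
Step 2

Step 2 is incorrect due to a wrong exponent.
The step shows: exp(t)*log(t + 1) + exp(t)/(t + 1)**2
The correct value should be: exp(t)*log(t + 1) + exp(t)/(t + 1)

Explanation: The exponent -1 on t + 1 was incorrectly written as -2: the term exp(t)/(t + 1) was incorrectly written as exp(t)/(t + 1)**2
The later steps are derived from this incorrect expression, so the error originates in Step 2.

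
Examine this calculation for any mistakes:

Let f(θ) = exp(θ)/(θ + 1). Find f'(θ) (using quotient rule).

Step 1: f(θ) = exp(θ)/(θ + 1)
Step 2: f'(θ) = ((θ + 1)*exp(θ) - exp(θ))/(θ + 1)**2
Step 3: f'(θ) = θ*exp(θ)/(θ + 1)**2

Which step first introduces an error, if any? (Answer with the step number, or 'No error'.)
No error

All steps in this derivation are correct.
The final answer f'(θ) = θ*exp(θ)/(θ + 1)**2 is valid.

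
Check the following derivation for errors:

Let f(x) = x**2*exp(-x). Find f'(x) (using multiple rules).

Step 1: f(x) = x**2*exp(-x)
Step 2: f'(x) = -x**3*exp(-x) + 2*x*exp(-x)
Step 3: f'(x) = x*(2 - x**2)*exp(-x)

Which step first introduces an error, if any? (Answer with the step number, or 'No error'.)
Step 2

Step 2 is incorrect due to a wrong exponent.
The step shows: -x**3*exp(-x) + 2*x*exp(-x)
The correct value should be: -x**2*exp(-x) + 2*x*exp(-x)

Explanation: The exponent 2 on x was incorrectly written as 3: the term -x**2*exp(-x) was incorrectly written as -x**3*exp(-x)
The later steps are derived from this incorrect expression, so the error originates in Step 2.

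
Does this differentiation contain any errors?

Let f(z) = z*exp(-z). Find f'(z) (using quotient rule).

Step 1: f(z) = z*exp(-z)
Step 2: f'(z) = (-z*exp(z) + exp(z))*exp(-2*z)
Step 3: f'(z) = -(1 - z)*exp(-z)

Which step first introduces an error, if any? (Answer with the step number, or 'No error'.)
Step 3

Step 3 is incorrect due to a sign flip.
The step shows: -(1 - z)*exp(-z)
The correct value should be: (1 - z)*exp(-z)

Explanation: The sign of the whole expression was flipped: the term (1 - z)*exp(-z) was incorrectly written as -(1 - z)*exp(-z)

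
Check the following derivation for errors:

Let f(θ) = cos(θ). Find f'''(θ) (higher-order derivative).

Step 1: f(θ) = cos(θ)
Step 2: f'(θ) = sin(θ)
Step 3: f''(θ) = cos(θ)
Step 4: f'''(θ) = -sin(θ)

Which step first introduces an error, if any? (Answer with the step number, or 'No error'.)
Step 2

Step 2 is incorrect due to a sign flip.
The step shows: sin(θ)
The correct value should be: -sin(θ)

Explanation: The sign of the whole expression was flipped: the term -sin(θ) was incorrectly written as sin(θ)
The later steps are derived from this incorrect expression, so the error originates in Step 2.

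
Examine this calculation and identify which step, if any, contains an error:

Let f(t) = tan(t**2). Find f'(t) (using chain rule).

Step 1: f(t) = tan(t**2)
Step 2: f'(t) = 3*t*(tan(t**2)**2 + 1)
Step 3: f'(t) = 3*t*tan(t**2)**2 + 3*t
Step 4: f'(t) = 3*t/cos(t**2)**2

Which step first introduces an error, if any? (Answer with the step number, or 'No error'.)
Step 2

Step 2 is incorrect due to a wrong coefficient.
The step shows: 3*t*(tan(t**2)**2 + 1)
The correct value should be: 2*t*(tan(t**2)**2 + 1)

Explanation: The coefficient 2 was incorrectly written as 3: the term 2*t*(tan(t**2)**2 + 1) was incorrectly written as 3*t*(tan(t**2)**2 + 1)
The later steps are derived from this incorrect expression, so the error originates in Step 2.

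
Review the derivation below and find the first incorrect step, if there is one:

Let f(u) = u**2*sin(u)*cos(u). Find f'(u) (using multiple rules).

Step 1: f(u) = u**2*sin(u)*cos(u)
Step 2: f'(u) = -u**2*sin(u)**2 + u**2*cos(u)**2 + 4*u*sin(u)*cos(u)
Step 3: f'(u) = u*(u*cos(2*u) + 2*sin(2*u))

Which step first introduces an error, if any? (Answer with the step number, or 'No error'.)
Step 2

Step 2 is incorrect due to a wrong coefficient.
The step shows: -u**2*sin(u)**2 + u**2*cos(u)**2 + 4*u*sin(u)*cos(u)
The correct value should be: -u**2*sin(u)**2 + u**2*cos(u)**2 + 2*u*sin(u)*cos(u)

Explanation: The coefficient 2 was incorrectly written as 4: the term 2*u*sin(u)*cos(u) was incorrectly written as 4*u*sin(u)*cos(u)
The later steps are derived from this incorrect expression, so the error originates in Step 2.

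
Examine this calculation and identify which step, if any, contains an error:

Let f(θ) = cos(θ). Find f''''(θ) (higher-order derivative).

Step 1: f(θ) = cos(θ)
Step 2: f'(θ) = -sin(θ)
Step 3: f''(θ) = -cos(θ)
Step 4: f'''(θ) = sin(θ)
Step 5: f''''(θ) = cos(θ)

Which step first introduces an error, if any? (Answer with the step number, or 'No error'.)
No error

All steps in this derivation are correct.
The final answer f''''(θ) = cos(θ) is valid.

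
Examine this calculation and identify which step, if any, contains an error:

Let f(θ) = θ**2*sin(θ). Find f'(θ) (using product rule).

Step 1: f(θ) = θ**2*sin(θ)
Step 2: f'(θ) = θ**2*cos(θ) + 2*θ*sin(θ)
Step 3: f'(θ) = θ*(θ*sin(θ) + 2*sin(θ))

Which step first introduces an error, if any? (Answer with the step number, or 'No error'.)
Step 3

Step 3 is incorrect due to a wrong trig function.
The step shows: θ*(θ*sin(θ) + 2*sin(θ))
The correct value should be: θ*(θ*cos(θ) + 2*sin(θ))

Explanation: cos(θ) was incorrectly written as sin(θ): the term θ*(θ*cos(θ) + 2*sin(θ)) was incorrectly written as θ*(θ*sin(θ) + 2*sin(θ))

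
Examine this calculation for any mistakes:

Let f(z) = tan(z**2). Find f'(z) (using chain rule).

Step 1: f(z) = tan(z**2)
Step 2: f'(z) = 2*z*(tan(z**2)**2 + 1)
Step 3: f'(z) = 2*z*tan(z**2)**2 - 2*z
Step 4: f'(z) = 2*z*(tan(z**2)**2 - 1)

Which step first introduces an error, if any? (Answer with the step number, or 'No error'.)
Step 3

Step 3 is incorrect due to a sign flip.
The step shows: 2*z*tan(z**2)**2 - 2*z
The correct value should be: 2*z*tan(z**2)**2 + 2*z

Explanation: The sign of one term was flipped: the term 2*z was incorrectly written as -2*z
The later steps are derived from this incorrect expression, so the error originates in Step 3.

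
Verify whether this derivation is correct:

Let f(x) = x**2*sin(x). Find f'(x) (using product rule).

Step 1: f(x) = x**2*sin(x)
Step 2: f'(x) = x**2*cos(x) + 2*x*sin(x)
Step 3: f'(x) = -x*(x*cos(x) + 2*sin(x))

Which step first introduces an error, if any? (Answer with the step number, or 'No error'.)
Step 3

Step 3 is incorrect due to a sign flip.
The step shows: -x*(x*cos(x) + 2*sin(x))
The correct value should be: x*(x*cos(x) + 2*sin(x))

Explanation: The sign of the whole expression was flipped: the term x*(x*cos(x) + 2*sin(x)) was incorrectly written as -x*(x*cos(x) + 2*sin(x))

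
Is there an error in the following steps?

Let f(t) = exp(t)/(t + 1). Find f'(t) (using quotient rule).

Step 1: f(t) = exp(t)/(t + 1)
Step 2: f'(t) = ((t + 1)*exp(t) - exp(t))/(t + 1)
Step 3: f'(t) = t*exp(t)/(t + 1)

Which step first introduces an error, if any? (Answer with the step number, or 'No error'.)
Step 2

Step 2 is incorrect due to a wrong exponent.
The step shows: ((t + 1)*exp(t) - exp(t))/(t + 1)
The correct value should be: ((t + 1)*exp(t) - exp(t))/(t + 1)**2

Explanation: The exponent -2 on t + 1 was incorrectly written as -1: the term ((t + 1)*exp(t) - exp(t))/(t + 1)**2 was incorrectly written as ((t + 1)*exp(t) - exp(t))/(t + 1)
The later steps are derived from this incorrect expression, so the error originates in Step 2.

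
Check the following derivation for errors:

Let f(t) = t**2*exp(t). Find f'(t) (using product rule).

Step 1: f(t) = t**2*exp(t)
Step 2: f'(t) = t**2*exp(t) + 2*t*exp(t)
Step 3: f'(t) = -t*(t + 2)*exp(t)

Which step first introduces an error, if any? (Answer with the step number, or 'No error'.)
Step 3

Step 3 is incorrect due to a sign flip.
The step shows: -t*(t + 2)*exp(t)
The correct value should be: t*(t + 2)*exp(t)

Explanation: The sign of the whole expression was flipped: the term t*(t + 2)*exp(t) was incorrectly written as -t*(t + 2)*exp(t)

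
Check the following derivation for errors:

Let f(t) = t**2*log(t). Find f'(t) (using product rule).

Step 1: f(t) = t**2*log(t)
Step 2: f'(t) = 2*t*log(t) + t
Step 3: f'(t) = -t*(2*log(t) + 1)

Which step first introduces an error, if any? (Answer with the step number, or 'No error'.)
Step 3

Step 3 is incorrect due to a sign flip.
The step shows: -t*(2*log(t) + 1)
The correct value should be: t*(2*log(t) + 1)

Explanation: The sign of the whole expression was flipped: the term t*(2*log(t) + 1) was incorrectly written as -t*(2*log(t) + 1)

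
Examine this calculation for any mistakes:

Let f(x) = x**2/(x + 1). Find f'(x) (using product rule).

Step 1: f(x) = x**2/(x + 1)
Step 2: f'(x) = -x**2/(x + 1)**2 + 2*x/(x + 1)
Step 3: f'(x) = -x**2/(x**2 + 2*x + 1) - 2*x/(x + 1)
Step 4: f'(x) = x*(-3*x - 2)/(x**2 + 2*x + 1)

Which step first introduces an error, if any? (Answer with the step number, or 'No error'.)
Step 3

Step 3 is incorrect due to a sign flip.
The step shows: -x**2/(x**2 + 2*x + 1) - 2*x/(x + 1)
The correct value should be: -x**2/(x**2 + 2*x + 1) + 2*x/(x + 1)

Explanation: The sign of one term was flipped: the term 2*x/(x + 1) was incorrectly written as -2*x/(x + 1)
The later steps are derived from this incorrect expression, so the error originates in Step 3.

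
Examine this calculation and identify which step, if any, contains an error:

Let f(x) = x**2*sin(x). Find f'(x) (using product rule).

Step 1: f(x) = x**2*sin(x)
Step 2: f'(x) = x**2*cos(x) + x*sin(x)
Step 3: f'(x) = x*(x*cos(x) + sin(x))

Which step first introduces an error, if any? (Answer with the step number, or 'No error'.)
Step 2

Step 2 is incorrect due to a wrong coefficient.
The step shows: x**2*cos(x) + x*sin(x)
The correct value should be: x**2*cos(x) + 2*x*sin(x)

Explanation: The coefficient 2 was incorrectly written as 1: the term 2*x*sin(x) was incorrectly written as x*sin(x)
The later steps are derived from this incorrect expression, so the error originates in Step 2.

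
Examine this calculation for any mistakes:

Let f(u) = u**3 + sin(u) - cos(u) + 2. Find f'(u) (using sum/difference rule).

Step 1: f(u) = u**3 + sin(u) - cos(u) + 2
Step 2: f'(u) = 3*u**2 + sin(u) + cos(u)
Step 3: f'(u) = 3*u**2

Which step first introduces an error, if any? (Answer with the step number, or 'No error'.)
Step 3

Step 3 is incorrect due to a dropped term.
The step shows: 3*u**2
The correct value should be: 3*u**2 + sqrt(2)*sin(u + pi/4)

Explanation: A term was dropped: the term sqrt(2)*sin(u + pi/4) was incorrectly omitted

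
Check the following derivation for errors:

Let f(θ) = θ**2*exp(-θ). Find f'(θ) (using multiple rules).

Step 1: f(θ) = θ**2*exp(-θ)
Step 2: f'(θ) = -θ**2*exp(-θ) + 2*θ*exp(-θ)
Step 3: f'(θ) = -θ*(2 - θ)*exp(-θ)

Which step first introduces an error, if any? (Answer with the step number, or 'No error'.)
Step 3

Step 3 is incorrect due to a sign flip.
The step shows: -θ*(2 - θ)*exp(-θ)
The correct value should be: θ*(2 - θ)*exp(-θ)

Explanation: The sign of the whole expression was flipped: the term θ*(2 - θ)*exp(-θ) was incorrectly written as -θ*(2 - θ)*exp(-θ)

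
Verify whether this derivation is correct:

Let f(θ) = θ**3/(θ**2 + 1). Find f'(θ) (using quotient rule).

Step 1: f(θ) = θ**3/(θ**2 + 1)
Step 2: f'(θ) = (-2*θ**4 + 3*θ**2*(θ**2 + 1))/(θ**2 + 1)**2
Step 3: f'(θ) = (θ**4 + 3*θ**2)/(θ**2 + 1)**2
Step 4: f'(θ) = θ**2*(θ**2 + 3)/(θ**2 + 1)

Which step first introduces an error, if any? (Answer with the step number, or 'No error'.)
Step 4

Step 4 is incorrect due to a wrong exponent.
The step shows: θ**2*(θ**2 + 3)/(θ**2 + 1)
The correct value should be: θ**2*(θ**2 + 3)/(θ**2 + 1)**2

Explanation: The exponent -2 on θ**2 + 1 was incorrectly written as -1: the term θ**2*(θ**2 + 3)/(θ**2 + 1)**2 was incorrectly written as θ**2*(θ**2 + 3)/(θ**2 + 1)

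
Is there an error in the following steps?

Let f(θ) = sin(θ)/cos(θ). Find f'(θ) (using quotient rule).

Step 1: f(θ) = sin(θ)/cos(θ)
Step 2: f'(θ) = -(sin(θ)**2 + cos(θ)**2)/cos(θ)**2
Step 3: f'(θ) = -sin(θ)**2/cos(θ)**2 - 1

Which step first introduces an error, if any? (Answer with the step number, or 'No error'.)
Step 2

Step 2 is incorrect due to a sign flip.
The step shows: -(sin(θ)**2 + cos(θ)**2)/cos(θ)**2
The correct value should be: (sin(θ)**2 + cos(θ)**2)/cos(θ)**2

Explanation: The sign of the whole expression was flipped: the term (sin(θ)**2 + cos(θ)**2)/cos(θ)**2 was incorrectly written as -(sin(θ)**2 + cos(θ)**2)/cos(θ)**2
The later steps are derived from this incorrect expression, so the error originates in Step 2.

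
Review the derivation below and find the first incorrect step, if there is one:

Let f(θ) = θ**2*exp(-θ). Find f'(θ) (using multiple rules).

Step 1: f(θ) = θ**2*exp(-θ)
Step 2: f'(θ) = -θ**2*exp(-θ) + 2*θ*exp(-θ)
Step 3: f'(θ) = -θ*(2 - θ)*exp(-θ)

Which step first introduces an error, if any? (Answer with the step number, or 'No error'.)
Step 3

Step 3 is incorrect due to a sign flip.
The step shows: -θ*(2 - θ)*exp(-θ)
The correct value should be: θ*(2 - θ)*exp(-θ)

Explanation: The sign of the whole expression was flipped: the term θ*(2 - θ)*exp(-θ) was incorrectly written as -θ*(2 - θ)*exp(-θ)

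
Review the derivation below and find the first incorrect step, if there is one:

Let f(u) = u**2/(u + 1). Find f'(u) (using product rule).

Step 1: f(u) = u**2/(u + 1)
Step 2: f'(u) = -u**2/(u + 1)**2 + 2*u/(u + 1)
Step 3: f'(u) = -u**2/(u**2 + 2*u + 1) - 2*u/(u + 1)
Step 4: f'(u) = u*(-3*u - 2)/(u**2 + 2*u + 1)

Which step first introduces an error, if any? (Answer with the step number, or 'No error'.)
Step 3

Step 3 is incorrect due to a sign flip.
The step shows: -u**2/(u**2 + 2*u + 1) - 2*u/(u + 1)
The correct value should be: -u**2/(u**2 + 2*u + 1) + 2*u/(u + 1)

Explanation: The sign of one term was flipped: the term 2*u/(u + 1) was incorrectly written as -2*u/(u + 1)
The later steps are derived from this incorrect expression, so the error originates in Step 3.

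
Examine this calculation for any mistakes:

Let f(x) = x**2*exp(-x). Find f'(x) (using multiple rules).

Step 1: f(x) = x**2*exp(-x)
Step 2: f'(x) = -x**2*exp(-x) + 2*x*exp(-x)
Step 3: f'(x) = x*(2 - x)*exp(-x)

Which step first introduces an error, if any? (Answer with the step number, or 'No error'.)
No error

All steps in this derivation are correct.
The final answer f'(x) = x*(2 - x)*exp(-x) is valid.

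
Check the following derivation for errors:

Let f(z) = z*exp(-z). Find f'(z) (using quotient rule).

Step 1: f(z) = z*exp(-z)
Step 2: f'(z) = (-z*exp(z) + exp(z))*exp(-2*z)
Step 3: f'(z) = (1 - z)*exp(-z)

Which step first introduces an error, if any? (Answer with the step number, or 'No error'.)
No error

All steps in this derivation are correct.
The final answer f'(z) = (1 - z)*exp(-z) is valid.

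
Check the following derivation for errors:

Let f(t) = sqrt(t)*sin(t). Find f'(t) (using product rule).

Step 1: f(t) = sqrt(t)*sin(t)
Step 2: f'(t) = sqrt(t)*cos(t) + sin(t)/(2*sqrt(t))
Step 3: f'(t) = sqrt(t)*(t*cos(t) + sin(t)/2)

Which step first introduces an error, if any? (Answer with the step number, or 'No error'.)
Step 3

Step 3 is incorrect due to a wrong exponent.
The step shows: sqrt(t)*(t*cos(t) + sin(t)/2)
The correct value should be: (t*cos(t) + sin(t)/2)/sqrt(t)

Explanation: The exponent -1/2 on t was incorrectly written as 1/2: the term (t*cos(t) + sin(t)/2)/sqrt(t) was incorrectly written as sqrt(t)*(t*cos(t) + sin(t)/2)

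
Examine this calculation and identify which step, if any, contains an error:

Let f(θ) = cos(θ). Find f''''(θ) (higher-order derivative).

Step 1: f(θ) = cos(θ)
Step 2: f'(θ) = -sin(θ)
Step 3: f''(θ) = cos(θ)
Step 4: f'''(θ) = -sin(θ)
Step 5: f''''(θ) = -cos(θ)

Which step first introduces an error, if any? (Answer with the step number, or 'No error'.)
Step 3

Step 3 is incorrect due to a sign flip.
The step shows: cos(θ)
The correct value should be: -cos(θ)

Explanation: The sign of the whole expression was flipped: the term -cos(θ) was incorrectly written as cos(θ)
The later steps are derived from this incorrect expression, so the error originates in Step 3.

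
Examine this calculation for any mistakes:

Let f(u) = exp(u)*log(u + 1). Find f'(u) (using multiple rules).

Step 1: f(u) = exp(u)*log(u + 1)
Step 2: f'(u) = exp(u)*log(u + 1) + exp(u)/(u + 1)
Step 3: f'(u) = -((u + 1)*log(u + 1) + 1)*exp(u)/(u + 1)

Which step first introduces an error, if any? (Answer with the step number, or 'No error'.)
Step 3

Step 3 is incorrect due to a sign flip.
The step shows: -((u + 1)*log(u + 1) + 1)*exp(u)/(u + 1)
The correct value should be: ((u + 1)*log(u + 1) + 1)*exp(u)/(u + 1)

Explanation: The sign of the whole expression was flipped: the term ((u + 1)*log(u + 1) + 1)*exp(u)/(u + 1) was incorrectly written as -((u + 1)*log(u + 1) + 1)*exp(u)/(u + 1)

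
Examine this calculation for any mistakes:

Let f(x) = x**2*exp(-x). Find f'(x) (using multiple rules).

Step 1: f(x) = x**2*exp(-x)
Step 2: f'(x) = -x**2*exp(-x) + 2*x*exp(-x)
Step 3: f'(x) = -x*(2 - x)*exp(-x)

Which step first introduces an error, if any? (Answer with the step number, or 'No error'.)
Step 3

Step 3 is incorrect due to a sign flip.
The step shows: -x*(2 - x)*exp(-x)
The correct value should be: x*(2 - x)*exp(-x)

Explanation: The sign of the whole expression was flipped: the term x*(2 - x)*exp(-x) was incorrectly written as -x*(2 - x)*exp(-x)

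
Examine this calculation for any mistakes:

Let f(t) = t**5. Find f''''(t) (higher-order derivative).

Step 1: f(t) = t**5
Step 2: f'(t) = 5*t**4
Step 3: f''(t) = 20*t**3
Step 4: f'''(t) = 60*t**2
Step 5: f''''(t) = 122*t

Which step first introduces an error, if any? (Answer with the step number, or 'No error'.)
Step 5

Step 5 is incorrect due to a wrong coefficient.
The step shows: 122*t
The correct value should be: 120*t

Explanation: The coefficient 120 was incorrectly written as 122: the term 120*t was incorrectly written as 122*t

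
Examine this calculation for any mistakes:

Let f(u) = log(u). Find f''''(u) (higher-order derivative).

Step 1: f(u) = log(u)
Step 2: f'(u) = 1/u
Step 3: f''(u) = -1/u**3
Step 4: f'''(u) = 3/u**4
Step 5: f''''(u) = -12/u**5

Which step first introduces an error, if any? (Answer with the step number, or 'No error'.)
Step 3

Step 3 is incorrect due to a wrong exponent.
The step shows: -1/u**3
The correct value should be: -1/u**2

Explanation: The exponent -2 on u was incorrectly written as -3: the term -1/u**2 was incorrectly written as -1/u**3
The later steps are derived from this incorrect expression, so the error originates in Step 3.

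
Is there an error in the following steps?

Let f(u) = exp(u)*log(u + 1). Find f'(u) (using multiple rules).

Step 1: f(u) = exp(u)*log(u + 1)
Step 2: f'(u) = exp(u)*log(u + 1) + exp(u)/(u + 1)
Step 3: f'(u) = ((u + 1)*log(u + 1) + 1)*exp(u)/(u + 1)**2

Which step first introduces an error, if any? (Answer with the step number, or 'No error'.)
Step 3

Step 3 is incorrect due to a wrong exponent.
The step shows: ((u + 1)*log(u + 1) + 1)*exp(u)/(u + 1)**2
The correct value should be: ((u + 1)*log(u + 1) + 1)*exp(u)/(u + 1)

Explanation: The exponent -1 on u + 1 was incorrectly written as -2: the term ((u + 1)*log(u + 1) + 1)*exp(u)/(u + 1) was incorrectly written as ((u + 1)*log(u + 1) + 1)*exp(u)/(u + 1)**2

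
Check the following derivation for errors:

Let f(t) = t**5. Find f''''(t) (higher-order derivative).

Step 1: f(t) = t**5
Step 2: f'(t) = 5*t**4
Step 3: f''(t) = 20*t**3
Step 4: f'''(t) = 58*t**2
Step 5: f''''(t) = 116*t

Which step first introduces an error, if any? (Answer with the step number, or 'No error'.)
Step 4

Step 4 is incorrect due to a wrong coefficient.
The step shows: 58*t**2
The correct value should be: 60*t**2

Explanation: The coefficient 60 was incorrectly written as 58: the term 60*t**2 was incorrectly written as 58*t**2
The later steps are derived from this incorrect expression, so the error originates in Step 4.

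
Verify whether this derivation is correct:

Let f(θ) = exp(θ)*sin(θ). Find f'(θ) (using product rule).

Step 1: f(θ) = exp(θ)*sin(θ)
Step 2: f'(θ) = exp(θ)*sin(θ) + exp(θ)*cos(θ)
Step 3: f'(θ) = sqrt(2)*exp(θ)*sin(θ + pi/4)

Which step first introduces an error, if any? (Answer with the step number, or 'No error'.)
No error

All steps in this derivation are correct.
The final answer f'(θ) = sqrt(2)*exp(θ)*sin(θ + pi/4) is valid.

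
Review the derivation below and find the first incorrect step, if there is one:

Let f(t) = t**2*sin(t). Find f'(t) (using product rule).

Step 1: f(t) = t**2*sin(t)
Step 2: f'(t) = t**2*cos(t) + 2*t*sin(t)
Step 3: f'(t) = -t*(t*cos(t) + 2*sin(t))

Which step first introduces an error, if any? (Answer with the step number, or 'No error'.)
Step 3

Step 3 is incorrect due to a sign flip.
The step shows: -t*(t*cos(t) + 2*sin(t))
The correct value should be: t*(t*cos(t) + 2*sin(t))

Explanation: The sign of the whole expression was flipped: the term t*(t*cos(t) + 2*sin(t)) was incorrectly written as -t*(t*cos(t) + 2*sin(t))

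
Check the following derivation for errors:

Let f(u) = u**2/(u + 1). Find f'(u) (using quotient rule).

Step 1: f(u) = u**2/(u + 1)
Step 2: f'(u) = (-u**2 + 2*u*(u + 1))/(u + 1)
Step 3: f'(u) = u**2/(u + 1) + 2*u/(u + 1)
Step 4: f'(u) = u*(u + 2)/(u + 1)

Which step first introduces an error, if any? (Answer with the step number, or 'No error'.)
Step 2

Step 2 is incorrect due to a wrong exponent.
The step shows: (-u**2 + 2*u*(u + 1))/(u + 1)
The correct value should be: (-u**2 + 2*u*(u + 1))/(u + 1)**2

Explanation: The exponent -2 on u + 1 was incorrectly written as -1: the term (-u**2 + 2*u*(u + 1))/(u + 1)**2 was incorrectly written as (-u**2 + 2*u*(u + 1))/(u + 1)
The later steps are derived from this incorrect expression, so the error originates in Step 2.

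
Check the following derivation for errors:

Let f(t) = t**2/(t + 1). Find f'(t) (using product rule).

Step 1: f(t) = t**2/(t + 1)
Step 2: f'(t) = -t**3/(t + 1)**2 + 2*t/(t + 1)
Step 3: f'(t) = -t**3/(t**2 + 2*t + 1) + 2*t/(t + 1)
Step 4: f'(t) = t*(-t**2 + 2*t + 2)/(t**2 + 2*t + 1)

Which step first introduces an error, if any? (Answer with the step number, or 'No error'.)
Step 2

Step 2 is incorrect due to a wrong exponent.
The step shows: -t**3/(t + 1)**2 + 2*t/(t + 1)
The correct value should be: -t**2/(t + 1)**2 + 2*t/(t + 1)

Explanation: The exponent 2 on t was incorrectly written as 3: the term -t**2/(t + 1)**2 was incorrectly written as -t**3/(t + 1)**2
The later steps are derived from this incorrect expression, so the error originates in Step 2.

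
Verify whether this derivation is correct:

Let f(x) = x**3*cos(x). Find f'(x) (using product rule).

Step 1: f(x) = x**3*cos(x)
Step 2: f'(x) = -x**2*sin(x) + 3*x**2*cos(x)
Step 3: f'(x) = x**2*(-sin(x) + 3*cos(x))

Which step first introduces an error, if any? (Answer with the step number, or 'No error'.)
Step 2

Step 2 is incorrect due to a wrong exponent.
The step shows: -x**2*sin(x) + 3*x**2*cos(x)
The correct value should be: -x**3*sin(x) + 3*x**2*cos(x)

Explanation: The exponent 3 on x was incorrectly written as 2: the term -x**3*sin(x) was incorrectly written as -x**2*sin(x)
The later steps are derived from this incorrect expression, so the error originates in Step 2.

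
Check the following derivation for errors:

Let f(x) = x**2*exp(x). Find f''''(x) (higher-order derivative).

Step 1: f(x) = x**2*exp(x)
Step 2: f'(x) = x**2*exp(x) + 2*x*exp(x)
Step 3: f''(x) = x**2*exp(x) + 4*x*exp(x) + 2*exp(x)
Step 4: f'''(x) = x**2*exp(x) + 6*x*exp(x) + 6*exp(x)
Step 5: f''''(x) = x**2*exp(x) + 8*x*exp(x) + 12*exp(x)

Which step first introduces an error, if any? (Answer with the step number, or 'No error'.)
No error

All steps in this derivation are correct.
The final answer f''''(x) = x**2*exp(x) + 8*x*exp(x) + 12*exp(x) is valid.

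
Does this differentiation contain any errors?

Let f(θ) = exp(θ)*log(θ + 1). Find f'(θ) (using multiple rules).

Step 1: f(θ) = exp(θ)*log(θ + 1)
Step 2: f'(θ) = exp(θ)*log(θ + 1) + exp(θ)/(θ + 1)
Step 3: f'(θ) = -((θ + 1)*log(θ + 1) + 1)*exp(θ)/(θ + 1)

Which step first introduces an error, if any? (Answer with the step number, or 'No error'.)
Step 3

Step 3 is incorrect due to a sign flip.
The step shows: -((θ + 1)*log(θ + 1) + 1)*exp(θ)/(θ + 1)
The correct value should be: ((θ + 1)*log(θ + 1) + 1)*exp(θ)/(θ + 1)

Explanation: The sign of the whole expression was flipped: the term ((θ + 1)*log(θ + 1) + 1)*exp(θ)/(θ + 1) was incorrectly written as -((θ + 1)*log(θ + 1) + 1)*exp(θ)/(θ + 1)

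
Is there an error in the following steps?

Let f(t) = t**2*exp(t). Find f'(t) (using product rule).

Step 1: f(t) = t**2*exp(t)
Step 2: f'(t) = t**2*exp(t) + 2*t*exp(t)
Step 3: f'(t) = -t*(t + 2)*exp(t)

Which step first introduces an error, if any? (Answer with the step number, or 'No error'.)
Step 3

Step 3 is incorrect due to a sign flip.
The step shows: -t*(t + 2)*exp(t)
The correct value should be: t*(t + 2)*exp(t)

Explanation: The sign of the whole expression was flipped: the term t*(t + 2)*exp(t) was incorrectly written as -t*(t + 2)*exp(t)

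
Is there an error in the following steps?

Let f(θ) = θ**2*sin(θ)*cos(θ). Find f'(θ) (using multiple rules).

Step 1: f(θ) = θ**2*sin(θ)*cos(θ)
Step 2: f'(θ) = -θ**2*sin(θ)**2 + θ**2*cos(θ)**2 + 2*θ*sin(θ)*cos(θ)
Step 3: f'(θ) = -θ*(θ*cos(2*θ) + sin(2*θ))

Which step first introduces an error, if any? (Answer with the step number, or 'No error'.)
Step 3

Step 3 is incorrect due to a sign flip.
The step shows: -θ*(θ*cos(2*θ) + sin(2*θ))
The correct value should be: θ*(θ*cos(2*θ) + sin(2*θ))

Explanation: The sign of the whole expression was flipped: the term θ*(θ*cos(2*θ) + sin(2*θ)) was incorrectly written as -θ*(θ*cos(2*θ) + sin(2*θ))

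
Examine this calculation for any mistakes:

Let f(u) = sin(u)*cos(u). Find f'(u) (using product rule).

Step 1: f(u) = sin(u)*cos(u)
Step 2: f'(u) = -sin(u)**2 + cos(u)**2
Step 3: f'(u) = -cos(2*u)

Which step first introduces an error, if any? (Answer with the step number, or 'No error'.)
Step 3

Step 3 is incorrect due to a sign flip.
The step shows: -cos(2*u)
The correct value should be: cos(2*u)

Explanation: The sign of the whole expression was flipped: the term cos(2*u) was incorrectly written as -cos(2*u)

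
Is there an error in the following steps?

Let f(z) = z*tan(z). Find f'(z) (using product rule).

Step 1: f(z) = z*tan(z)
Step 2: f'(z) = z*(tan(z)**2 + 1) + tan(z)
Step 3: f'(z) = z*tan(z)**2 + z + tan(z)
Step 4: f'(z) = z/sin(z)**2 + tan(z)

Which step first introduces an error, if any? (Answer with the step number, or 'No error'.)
Step 4

Step 4 is incorrect due to a wrong trig function.
The step shows: z/sin(z)**2 + tan(z)
The correct value should be: z/cos(z)**2 + tan(z)

Explanation: cos(z) was incorrectly written as sin(z): the term z/cos(z)**2 was incorrectly written as z/sin(z)**2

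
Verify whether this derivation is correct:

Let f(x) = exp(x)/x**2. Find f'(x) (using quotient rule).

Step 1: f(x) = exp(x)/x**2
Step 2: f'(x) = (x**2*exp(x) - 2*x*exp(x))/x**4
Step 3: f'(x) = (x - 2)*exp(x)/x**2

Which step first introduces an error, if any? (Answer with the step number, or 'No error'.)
Step 3

Step 3 is incorrect due to a wrong exponent.
The step shows: (x - 2)*exp(x)/x**2
The correct value should be: (x - 2)*exp(x)/x**3

Explanation: The exponent -3 on x was incorrectly written as -2: the term (x - 2)*exp(x)/x**3 was incorrectly written as (x - 2)*exp(x)/x**2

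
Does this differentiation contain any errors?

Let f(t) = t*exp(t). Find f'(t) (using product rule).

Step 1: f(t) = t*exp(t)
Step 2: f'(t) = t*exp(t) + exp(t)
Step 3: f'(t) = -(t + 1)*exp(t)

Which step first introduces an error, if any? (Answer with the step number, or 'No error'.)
Step 3

Step 3 is incorrect due to a sign flip.
The step shows: -(t + 1)*exp(t)
The correct value should be: (t + 1)*exp(t)

Explanation: The sign of the whole expression was flipped: the term (t + 1)*exp(t) was incorrectly written as -(t + 1)*exp(t)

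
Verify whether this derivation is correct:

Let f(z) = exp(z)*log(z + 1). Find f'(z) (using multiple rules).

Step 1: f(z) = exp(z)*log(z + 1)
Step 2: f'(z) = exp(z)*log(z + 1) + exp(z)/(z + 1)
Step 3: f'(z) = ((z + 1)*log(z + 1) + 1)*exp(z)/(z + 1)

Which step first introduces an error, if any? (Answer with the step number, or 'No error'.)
No error

All steps in this derivation are correct.
The final answer f'(z) = ((z + 1)*log(z + 1) + 1)*exp(z)/(z + 1) is valid.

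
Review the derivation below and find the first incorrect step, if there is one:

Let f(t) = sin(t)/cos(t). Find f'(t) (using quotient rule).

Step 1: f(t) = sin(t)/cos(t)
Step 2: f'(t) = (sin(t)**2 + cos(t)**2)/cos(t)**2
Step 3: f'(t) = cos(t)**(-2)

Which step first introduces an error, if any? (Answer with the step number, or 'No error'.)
No error

All steps in this derivation are correct.
The final answer f'(t) = cos(t)**(-2) is valid.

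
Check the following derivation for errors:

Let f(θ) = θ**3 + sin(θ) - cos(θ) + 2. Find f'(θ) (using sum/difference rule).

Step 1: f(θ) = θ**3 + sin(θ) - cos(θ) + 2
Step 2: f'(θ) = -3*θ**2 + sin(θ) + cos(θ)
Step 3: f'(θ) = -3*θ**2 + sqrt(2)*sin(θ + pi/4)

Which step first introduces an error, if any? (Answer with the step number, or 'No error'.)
Step 2

Step 2 is incorrect due to a sign flip.
The step shows: -3*θ**2 + sin(θ) + cos(θ)
The correct value should be: 3*θ**2 + sin(θ) + cos(θ)

Explanation: The sign of one term was flipped: the term 3*θ**2 was incorrectly written as -3*θ**2
The later steps are derived from this incorrect expression, so the error originates in Step 2.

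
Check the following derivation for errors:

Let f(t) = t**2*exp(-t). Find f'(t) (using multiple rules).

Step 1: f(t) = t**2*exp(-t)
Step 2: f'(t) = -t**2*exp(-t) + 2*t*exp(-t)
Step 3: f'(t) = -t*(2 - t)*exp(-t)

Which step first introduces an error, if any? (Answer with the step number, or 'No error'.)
Step 3

Step 3 is incorrect due to a sign flip.
The step shows: -t*(2 - t)*exp(-t)
The correct value should be: t*(2 - t)*exp(-t)

Explanation: The sign of the whole expression was flipped: the term t*(2 - t)*exp(-t) was incorrectly written as -t*(2 - t)*exp(-t)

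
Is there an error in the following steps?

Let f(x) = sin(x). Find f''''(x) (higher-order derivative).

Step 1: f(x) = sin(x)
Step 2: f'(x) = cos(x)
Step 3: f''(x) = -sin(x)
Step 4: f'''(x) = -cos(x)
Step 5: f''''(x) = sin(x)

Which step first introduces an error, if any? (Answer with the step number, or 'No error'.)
No error

All steps in this derivation are correct.
The final answer f''''(x) = sin(x) is valid.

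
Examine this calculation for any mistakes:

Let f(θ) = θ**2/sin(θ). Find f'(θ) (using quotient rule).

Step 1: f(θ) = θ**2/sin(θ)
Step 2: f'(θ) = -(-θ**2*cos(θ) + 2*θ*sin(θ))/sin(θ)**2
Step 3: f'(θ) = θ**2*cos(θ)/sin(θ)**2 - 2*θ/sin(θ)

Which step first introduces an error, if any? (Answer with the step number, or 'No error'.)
Step 2

Step 2 is incorrect due to a sign flip.
The step shows: -(-θ**2*cos(θ) + 2*θ*sin(θ))/sin(θ)**2
The correct value should be: (-θ**2*cos(θ) + 2*θ*sin(θ))/sin(θ)**2

Explanation: The sign of the whole expression was flipped: the term (-θ**2*cos(θ) + 2*θ*sin(θ))/sin(θ)**2 was incorrectly written as -(-θ**2*cos(θ) + 2*θ*sin(θ))/sin(θ)**2
The later steps are derived from this incorrect expression, so the error originates in Step 2.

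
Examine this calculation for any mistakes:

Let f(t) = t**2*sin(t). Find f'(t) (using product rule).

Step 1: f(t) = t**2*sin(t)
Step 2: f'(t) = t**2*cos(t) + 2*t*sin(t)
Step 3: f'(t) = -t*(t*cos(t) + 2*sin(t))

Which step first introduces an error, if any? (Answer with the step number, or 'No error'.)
Step 3

Step 3 is incorrect due to a sign flip.
The step shows: -t*(t*cos(t) + 2*sin(t))
The correct value should be: t*(t*cos(t) + 2*sin(t))

Explanation: The sign of the whole expression was flipped: the term t*(t*cos(t) + 2*sin(t)) was incorrectly written as -t*(t*cos(t) + 2*sin(t))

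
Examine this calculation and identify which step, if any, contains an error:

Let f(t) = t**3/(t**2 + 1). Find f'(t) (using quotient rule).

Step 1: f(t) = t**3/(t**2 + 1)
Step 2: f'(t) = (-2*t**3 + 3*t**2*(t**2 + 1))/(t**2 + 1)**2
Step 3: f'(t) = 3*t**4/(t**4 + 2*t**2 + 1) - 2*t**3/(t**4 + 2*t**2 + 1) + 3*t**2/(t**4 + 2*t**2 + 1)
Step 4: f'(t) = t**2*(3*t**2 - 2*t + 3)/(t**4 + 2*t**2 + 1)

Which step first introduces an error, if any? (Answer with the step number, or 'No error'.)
Step 2

Step 2 is incorrect due to a wrong exponent.
The step shows: (-2*t**3 + 3*t**2*(t**2 + 1))/(t**2 + 1)**2
The correct value should be: (-2*t**4 + 3*t**2*(t**2 + 1))/(t**2 + 1)**2

Explanation: The exponent 4 on t was incorrectly written as 3: the term (-2*t**4 + 3*t**2*(t**2 + 1))/(t**2 + 1)**2 was incorrectly written as (-2*t**3 + 3*t**2*(t**2 + 1))/(t**2 + 1)**2
The later steps are derived from this incorrect expression, so the error originates in Step 2.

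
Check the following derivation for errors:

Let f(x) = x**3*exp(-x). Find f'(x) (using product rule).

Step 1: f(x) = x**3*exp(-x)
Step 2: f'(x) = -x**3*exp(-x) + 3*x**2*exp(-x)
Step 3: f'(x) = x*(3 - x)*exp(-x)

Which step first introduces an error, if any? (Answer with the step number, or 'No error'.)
Step 3

Step 3 is incorrect due to a wrong exponent.
The step shows: x*(3 - x)*exp(-x)
The correct value should be: x**2*(3 - x)*exp(-x)

Explanation: The exponent 2 on x was incorrectly written as 1: the term x**2*(3 - x)*exp(-x) was incorrectly written as x*(3 - x)*exp(-x)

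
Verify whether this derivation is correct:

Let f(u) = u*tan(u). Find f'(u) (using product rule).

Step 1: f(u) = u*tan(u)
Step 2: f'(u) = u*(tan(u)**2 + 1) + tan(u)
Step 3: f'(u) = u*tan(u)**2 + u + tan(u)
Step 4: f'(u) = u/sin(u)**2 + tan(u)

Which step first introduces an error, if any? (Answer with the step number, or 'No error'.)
Step 4

Step 4 is incorrect due to a wrong trig function.
The step shows: u/sin(u)**2 + tan(u)
The correct value should be: u/cos(u)**2 + tan(u)

Explanation: cos(u) was incorrectly written as sin(u): the term u/cos(u)**2 was incorrectly written as u/sin(u)**2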